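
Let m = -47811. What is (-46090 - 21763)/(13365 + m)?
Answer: 67853/34446 ≈ 1.9698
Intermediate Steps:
(-46090 - 21763)/(13365 + m) = (-46090 - 21763)/(13365 - 47811) = -67853/(-34446) = -67853*(-1/34446) = 67853/34446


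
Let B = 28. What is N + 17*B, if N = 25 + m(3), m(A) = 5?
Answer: 506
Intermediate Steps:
N = 30 (N = 25 + 5 = 30)
N + 17*B = 30 + 17*28 = 30 + 476 = 506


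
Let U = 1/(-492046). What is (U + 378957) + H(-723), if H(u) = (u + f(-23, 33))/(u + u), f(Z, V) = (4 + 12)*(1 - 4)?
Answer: 22468976874486/59291543 ≈ 3.7896e+5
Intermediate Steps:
f(Z, V) = -48 (f(Z, V) = 16*(-3) = -48)
U = -1/492046 ≈ -2.0323e-6
H(u) = (-48 + u)/(2*u) (H(u) = (u - 48)/(u + u) = (-48 + u)/((2*u)) = (-48 + u)*(1/(2*u)) = (-48 + u)/(2*u))
(U + 378957) + H(-723) = (-1/492046 + 378957) + (1/2)*(-48 - 723)/(-723) = 186464276021/492046 + (1/2)*(-1/723)*(-771) = 186464276021/492046 + 257/482 = 22468976874486/59291543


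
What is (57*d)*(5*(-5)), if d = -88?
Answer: 125400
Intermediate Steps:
(57*d)*(5*(-5)) = (57*(-88))*(5*(-5)) = -5016*(-25) = 125400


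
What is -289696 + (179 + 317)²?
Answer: -43680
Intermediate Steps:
-289696 + (179 + 317)² = -289696 + 496² = -289696 + 246016 = -43680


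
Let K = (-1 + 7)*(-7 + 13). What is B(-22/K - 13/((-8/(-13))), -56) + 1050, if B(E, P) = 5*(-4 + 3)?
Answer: 1045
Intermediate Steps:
K = 36 (K = 6*6 = 36)
B(E, P) = -5 (B(E, P) = 5*(-1) = -5)
B(-22/K - 13/((-8/(-13))), -56) + 1050 = -5 + 1050 = 1045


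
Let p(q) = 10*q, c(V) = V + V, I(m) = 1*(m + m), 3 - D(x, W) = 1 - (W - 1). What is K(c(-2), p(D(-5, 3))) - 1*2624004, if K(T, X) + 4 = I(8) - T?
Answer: -2623988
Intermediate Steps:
D(x, W) = 1 + W (D(x, W) = 3 - (1 - (W - 1)) = 3 - (1 - (-1 + W)) = 3 - (1 + (1 - W)) = 3 - (2 - W) = 3 + (-2 + W) = 1 + W)
I(m) = 2*m (I(m) = 1*(2*m) = 2*m)
c(V) = 2*V
K(T, X) = 12 - T (K(T, X) = -4 + (2*8 - T) = -4 + (16 - T) = 12 - T)
K(c(-2), p(D(-5, 3))) - 1*2624004 = (12 - 2*(-2)) - 1*2624004 = (12 - 1*(-4)) - 2624004 = (12 + 4) - 2624004 = 16 - 2624004 = -2623988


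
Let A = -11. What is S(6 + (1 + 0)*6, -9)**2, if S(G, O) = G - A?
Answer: 529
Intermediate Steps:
S(G, O) = 11 + G (S(G, O) = G - 1*(-11) = G + 11 = 11 + G)
S(6 + (1 + 0)*6, -9)**2 = (11 + (6 + (1 + 0)*6))**2 = (11 + (6 + 1*6))**2 = (11 + (6 + 6))**2 = (11 + 12)**2 = 23**2 = 529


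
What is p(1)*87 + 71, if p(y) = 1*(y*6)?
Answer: 593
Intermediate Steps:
p(y) = 6*y (p(y) = 1*(6*y) = 6*y)
p(1)*87 + 71 = (6*1)*87 + 71 = 6*87 + 71 = 522 + 71 = 593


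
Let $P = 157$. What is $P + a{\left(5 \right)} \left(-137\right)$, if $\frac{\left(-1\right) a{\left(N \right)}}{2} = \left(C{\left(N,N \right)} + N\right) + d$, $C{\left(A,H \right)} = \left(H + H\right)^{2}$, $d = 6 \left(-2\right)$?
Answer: $25639$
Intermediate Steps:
$d = -12$
$C{\left(A,H \right)} = 4 H^{2}$ ($C{\left(A,H \right)} = \left(2 H\right)^{2} = 4 H^{2}$)
$a{\left(N \right)} = 24 - 8 N^{2} - 2 N$ ($a{\left(N \right)} = - 2 \left(\left(4 N^{2} + N\right) - 12\right) = - 2 \left(\left(N + 4 N^{2}\right) - 12\right) = - 2 \left(-12 + N + 4 N^{2}\right) = 24 - 8 N^{2} - 2 N$)
$P + a{\left(5 \right)} \left(-137\right) = 157 + \left(24 - 8 \cdot 5^{2} - 10\right) \left(-137\right) = 157 + \left(24 - 200 - 10\right) \left(-137\right) = 157 - -25482 = 157 + 25482 = 25639$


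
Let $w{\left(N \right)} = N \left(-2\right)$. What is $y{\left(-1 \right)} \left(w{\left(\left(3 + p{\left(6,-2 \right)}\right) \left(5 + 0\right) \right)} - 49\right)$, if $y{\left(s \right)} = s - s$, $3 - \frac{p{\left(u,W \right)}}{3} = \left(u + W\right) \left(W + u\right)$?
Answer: $0$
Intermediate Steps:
$p{\left(u,W \right)} = 9 - 3 \left(W + u\right)^{2}$ ($p{\left(u,W \right)} = 9 - 3 \left(u + W\right) \left(W + u\right) = 9 - 3 \left(W + u\right) \left(W + u\right) = 9 - 3 \left(W + u\right)^{2}$)
$y{\left(s \right)} = 0$
$w{\left(N \right)} = - 2 N$
$y{\left(-1 \right)} \left(w{\left(\left(3 + p{\left(6,-2 \right)}\right) \left(5 + 0\right) \right)} - 49\right) = 0 \left(- 2 \left(3 + \left(9 - 3 \left(-2 + 6\right)^{2}\right)\right) \left(5 + 0\right) - 49\right) = 0 \left(- 2 \left(3 + \left(9 - 3 \cdot 4^{2}\right)\right) 5 - 49\right) = 0 \left(- 2 \left(3 + \left(9 - 48\right)\right) 5 - 49\right) = 0 \left(- 2 \left(3 - 39\right) 5 - 49\right) = 0 \left(- 2 \left(\left(-36\right) 5\right) - 49\right) = 0 \left(\left(-2\right) \left(-180\right) - 49\right) = 0 \left(360 - 49\right) = 0 \cdot 311 = 0$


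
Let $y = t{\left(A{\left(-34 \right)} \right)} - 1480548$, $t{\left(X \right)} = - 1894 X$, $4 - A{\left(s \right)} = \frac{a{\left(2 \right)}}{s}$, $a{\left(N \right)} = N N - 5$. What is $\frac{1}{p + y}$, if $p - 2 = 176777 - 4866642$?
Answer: $- \frac{17}{105024832} \approx -1.6187 \cdot 10^{-7}$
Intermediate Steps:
$a{\left(N \right)} = -5 + N^{2}$ ($a{\left(N \right)} = N^{2} - 5 = -5 + N^{2}$)
$A{\left(s \right)} = 4 + \frac{1}{s}$ ($A{\left(s \right)} = 4 - \frac{-5 + 2^{2}}{s} = 4 - \frac{-5 + 4}{s} = 4 - - \frac{1}{s} = 4 + \frac{1}{s}$)
$p = -4689863$ ($p = 2 + \left(176777 - 4866642\right) = 2 - 4689865 = -4689863$)
$y = - \frac{25297161}{17}$ ($y = - 1894 \left(4 + \frac{1}{-34}\right) - 1480548 = - 1894 \left(4 - \frac{1}{34}\right) - 1480548 = \left(-1894\right) \frac{135}{34} - 1480548 = - \frac{127845}{17} - 1480548 = - \frac{25297161}{17} \approx -1.4881 \cdot 10^{6}$)
$\frac{1}{p + y} = \frac{1}{-4689863 - \frac{25297161}{17}} = \frac{1}{- \frac{105024832}{17}} = - \frac{17}{105024832}$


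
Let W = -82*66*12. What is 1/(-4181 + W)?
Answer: -1/69125 ≈ -1.4467e-5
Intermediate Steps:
W = -64944 (W = -5412*12 = -64944)
1/(-4181 + W) = 1/(-4181 - 64944) = 1/(-69125) = -1/69125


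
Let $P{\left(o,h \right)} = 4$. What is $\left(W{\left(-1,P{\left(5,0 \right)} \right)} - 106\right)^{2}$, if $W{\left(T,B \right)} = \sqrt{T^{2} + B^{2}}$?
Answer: $\left(106 - \sqrt{17}\right)^{2} \approx 10379.0$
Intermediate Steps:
$W{\left(T,B \right)} = \sqrt{B^{2} + T^{2}}$
$\left(W{\left(-1,P{\left(5,0 \right)} \right)} - 106\right)^{2} = \left(\sqrt{4^{2} + \left(-1\right)^{2}} - 106\right)^{2} = \left(\sqrt{16 + 1} - 106\right)^{2} = \left(\sqrt{17} - 106\right)^{2} = \left(-106 + \sqrt{17}\right)^{2}$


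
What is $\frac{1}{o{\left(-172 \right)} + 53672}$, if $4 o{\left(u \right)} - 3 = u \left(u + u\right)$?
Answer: $\frac{4}{273859} \approx 1.4606 \cdot 10^{-5}$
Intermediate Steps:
$o{\left(u \right)} = \frac{3}{4} + \frac{u^{2}}{2}$ ($o{\left(u \right)} = \frac{3}{4} + \frac{u \left(u + u\right)}{4} = \frac{3}{4} + \frac{u 2 u}{4} = \frac{3}{4} + \frac{2 u^{2}}{4} = \frac{3}{4} + \frac{u^{2}}{2}$)
$\frac{1}{o{\left(-172 \right)} + 53672} = \frac{1}{\left(\frac{3}{4} + \frac{\left(-172\right)^{2}}{2}\right) + 53672} = \frac{1}{\left(\frac{3}{4} + \frac{1}{2} \cdot 29584\right) + 53672} = \frac{1}{\left(\frac{3}{4} + 14792\right) + 53672} = \frac{1}{\frac{59171}{4} + 53672} = \frac{1}{\frac{273859}{4}} = \frac{4}{273859}$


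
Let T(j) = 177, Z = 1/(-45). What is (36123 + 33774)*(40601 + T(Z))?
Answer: 2850259866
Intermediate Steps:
Z = -1/45 ≈ -0.022222
(36123 + 33774)*(40601 + T(Z)) = (36123 + 33774)*(40601 + 177) = 69897*40778 = 2850259866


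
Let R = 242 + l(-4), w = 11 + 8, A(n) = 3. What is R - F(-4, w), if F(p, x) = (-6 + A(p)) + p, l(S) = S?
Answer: 245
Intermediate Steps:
w = 19
F(p, x) = -3 + p (F(p, x) = (-6 + 3) + p = -3 + p)
R = 238 (R = 242 - 4 = 238)
R - F(-4, w) = 238 - (-3 - 4) = 238 - 1*(-7) = 238 + 7 = 245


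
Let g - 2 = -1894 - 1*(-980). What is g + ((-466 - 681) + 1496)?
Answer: -563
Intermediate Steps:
g = -912 (g = 2 + (-1894 - 1*(-980)) = 2 + (-1894 + 980) = 2 - 914 = -912)
g + ((-466 - 681) + 1496) = -912 + ((-466 - 681) + 1496) = -912 + (-1147 + 1496) = -912 + 349 = -563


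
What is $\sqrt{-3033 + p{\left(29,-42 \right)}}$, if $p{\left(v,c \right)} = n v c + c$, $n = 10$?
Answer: $3 i \sqrt{1695} \approx 123.51 i$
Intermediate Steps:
$p{\left(v,c \right)} = c + 10 c v$ ($p{\left(v,c \right)} = 10 v c + c = 10 c v + c = c + 10 c v$)
$\sqrt{-3033 + p{\left(29,-42 \right)}} = \sqrt{-3033 - 42 \left(1 + 10 \cdot 29\right)} = \sqrt{-3033 - 42 \left(1 + 290\right)} = \sqrt{-3033 - 12222} = \sqrt{-15255} = 3 i \sqrt{1695}$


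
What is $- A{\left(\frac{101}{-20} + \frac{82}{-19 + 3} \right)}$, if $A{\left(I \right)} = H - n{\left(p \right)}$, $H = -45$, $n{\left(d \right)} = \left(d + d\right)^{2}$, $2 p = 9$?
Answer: $126$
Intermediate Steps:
$p = \frac{9}{2}$ ($p = \frac{1}{2} \cdot 9 = \frac{9}{2} \approx 4.5$)
$n{\left(d \right)} = 4 d^{2}$ ($n{\left(d \right)} = \left(2 d\right)^{2} = 4 d^{2}$)
$A{\left(I \right)} = -126$ ($A{\left(I \right)} = -45 - 4 \left(\frac{9}{2}\right)^{2} = -45 - 4 \cdot \frac{81}{4} = -45 - 81 = -126$)
$- A{\left(\frac{101}{-20} + \frac{82}{-19 + 3} \right)} = \left(-1\right) \left(-126\right) = 126$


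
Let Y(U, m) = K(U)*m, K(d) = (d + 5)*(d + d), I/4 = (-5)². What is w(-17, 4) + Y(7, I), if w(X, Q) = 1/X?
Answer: 285599/17 ≈ 16800.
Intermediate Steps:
I = 100 (I = 4*(-5)² = 4*25 = 100)
K(d) = 2*d*(5 + d) (K(d) = (5 + d)*(2*d) = 2*d*(5 + d))
Y(U, m) = 2*U*m*(5 + U) (Y(U, m) = (2*U*(5 + U))*m = 2*U*m*(5 + U))
w(-17, 4) + Y(7, I) = 1/(-17) + 2*7*100*(5 + 7) = -1/17 + 2*7*100*12 = -1/17 + 16800 = 285599/17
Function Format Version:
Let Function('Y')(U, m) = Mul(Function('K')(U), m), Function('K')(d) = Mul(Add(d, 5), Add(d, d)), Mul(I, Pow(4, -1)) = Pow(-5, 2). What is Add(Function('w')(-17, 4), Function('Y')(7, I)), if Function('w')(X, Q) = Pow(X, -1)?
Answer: Rational(285599, 17) ≈ 16800.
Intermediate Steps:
I = 100 (I = Mul(4, Pow(-5, 2)) = Mul(4, 25) = 100)
Function('K')(d) = Mul(2, d, Add(5, d)) (Function('K')(d) = Mul(Add(5, d), Mul(2, d)) = Mul(2, d, Add(5, d)))
Function('Y')(U, m) = Mul(2, U, m, Add(5, U)) (Function('Y')(U, m) = Mul(Mul(2, U, Add(5, U)), m) = Mul(2, U, m, Add(5, U)))
Add(Function('w')(-17, 4), Function('Y')(7, I)) = Add(Pow(-17, -1), Mul(2, 7, 100, Add(5, 7))) = Add(Rational(-1, 17), Mul(2, 7, 100, 12)) = Add(Rational(-1, 17), 16800) = Rational(285599, 17)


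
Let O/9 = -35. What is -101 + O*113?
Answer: -35696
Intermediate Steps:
O = -315 (O = 9*(-35) = -315)
-101 + O*113 = -101 - 315*113 = -101 - 35595 = -35696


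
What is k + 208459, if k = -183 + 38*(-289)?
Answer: 197294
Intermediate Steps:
k = -11165 (k = -183 - 10982 = -11165)
k + 208459 = -11165 + 208459 = 197294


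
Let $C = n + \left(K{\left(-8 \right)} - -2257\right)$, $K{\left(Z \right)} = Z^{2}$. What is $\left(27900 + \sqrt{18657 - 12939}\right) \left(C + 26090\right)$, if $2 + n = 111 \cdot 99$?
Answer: $1099204200 + 39398 \sqrt{5718} \approx 1.1022 \cdot 10^{9}$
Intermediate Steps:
$n = 10987$ ($n = -2 + 111 \cdot 99 = -2 + 10989 = 10987$)
$C = 13308$ ($C = 10987 + \left(\left(-8\right)^{2} - -2257\right) = 10987 + \left(64 + 2257\right) = 10987 + 2321 = 13308$)
$\left(27900 + \sqrt{18657 - 12939}\right) \left(C + 26090\right) = \left(27900 + \sqrt{18657 - 12939}\right) \left(13308 + 26090\right) = \left(27900 + \sqrt{5718}\right) 39398 = 1099204200 + 39398 \sqrt{5718}$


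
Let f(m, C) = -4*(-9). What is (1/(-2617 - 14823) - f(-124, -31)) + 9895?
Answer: 171940959/17440 ≈ 9859.0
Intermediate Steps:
f(m, C) = 36
(1/(-2617 - 14823) - f(-124, -31)) + 9895 = (1/(-2617 - 14823) - 1*36) + 9895 = (1/(-17440) - 36) + 9895 = (-1/17440 - 36) + 9895 = -627841/17440 + 9895 = 171940959/17440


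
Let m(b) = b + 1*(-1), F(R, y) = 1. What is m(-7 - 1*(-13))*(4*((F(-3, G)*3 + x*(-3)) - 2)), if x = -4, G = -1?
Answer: 260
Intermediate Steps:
m(b) = -1 + b (m(b) = b - 1 = -1 + b)
m(-7 - 1*(-13))*(4*((F(-3, G)*3 + x*(-3)) - 2)) = (-1 + (-7 - 1*(-13)))*(4*((1*3 - 4*(-3)) - 2)) = (-1 + (-7 + 13))*(4*((3 + 12) - 2)) = (-1 + 6)*(4*(15 - 2)) = 5*(4*13) = 5*52 = 260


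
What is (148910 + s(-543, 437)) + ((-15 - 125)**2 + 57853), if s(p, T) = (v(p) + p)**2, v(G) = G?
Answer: 1405759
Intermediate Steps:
s(p, T) = 4*p**2 (s(p, T) = (p + p)**2 = (2*p)**2 = 4*p**2)
(148910 + s(-543, 437)) + ((-15 - 125)**2 + 57853) = (148910 + 4*(-543)**2) + ((-15 - 125)**2 + 57853) = (148910 + 4*294849) + ((-140)**2 + 57853) = (148910 + 1179396) + (19600 + 57853) = 1328306 + 77453 = 1405759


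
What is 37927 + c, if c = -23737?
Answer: 14190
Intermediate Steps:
37927 + c = 37927 - 23737 = 14190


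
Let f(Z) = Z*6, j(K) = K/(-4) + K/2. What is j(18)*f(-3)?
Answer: -81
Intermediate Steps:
j(K) = K/4 (j(K) = K*(-¼) + K*(½) = -K/4 + K/2 = K/4)
f(Z) = 6*Z
j(18)*f(-3) = ((¼)*18)*(6*(-3)) = (9/2)*(-18) = -81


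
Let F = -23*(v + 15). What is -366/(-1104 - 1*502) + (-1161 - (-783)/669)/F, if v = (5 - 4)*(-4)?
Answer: 19819473/4118587 ≈ 4.8122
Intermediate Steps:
v = -4 (v = 1*(-4) = -4)
F = -253 (F = -23*(-4 + 15) = -23*11 = -253)
-366/(-1104 - 1*502) + (-1161 - (-783)/669)/F = -366/(-1104 - 1*502) + (-1161 - (-783)/669)/(-253) = -366/(-1104 - 502) + (-1161 - (-783)/669)*(-1/253) = -366/(-1606) + (-1161 - 1*(-261/223))*(-1/253) = -366*(-1/1606) + (-1161 + 261/223)*(-1/253) = 183/803 - 258642/223*(-1/253) = 183/803 + 258642/56419 = 19819473/4118587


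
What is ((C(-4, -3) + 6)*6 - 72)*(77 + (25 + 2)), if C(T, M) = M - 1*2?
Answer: -6864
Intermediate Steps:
C(T, M) = -2 + M (C(T, M) = M - 2 = -2 + M)
((C(-4, -3) + 6)*6 - 72)*(77 + (25 + 2)) = (((-2 - 3) + 6)*6 - 72)*(77 + (25 + 2)) = ((-5 + 6)*6 - 72)*(77 + 27) = (1*6 - 72)*104 = (6 - 72)*104 = -66*104 = -6864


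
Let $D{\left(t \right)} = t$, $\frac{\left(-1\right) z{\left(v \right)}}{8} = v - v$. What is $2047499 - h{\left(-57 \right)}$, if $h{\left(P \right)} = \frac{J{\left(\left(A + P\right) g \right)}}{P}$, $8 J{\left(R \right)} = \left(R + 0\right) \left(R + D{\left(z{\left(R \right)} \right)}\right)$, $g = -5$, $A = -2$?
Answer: $\frac{933746569}{456} \approx 2.0477 \cdot 10^{6}$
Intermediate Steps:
$z{\left(v \right)} = 0$ ($z{\left(v \right)} = - 8 \left(v - v\right) = \left(-8\right) 0 = 0$)
$J{\left(R \right)} = \frac{R^{2}}{8}$ ($J{\left(R \right)} = \frac{\left(R + 0\right) \left(R + 0\right)}{8} = \frac{R R}{8} = \frac{R^{2}}{8}$)
$h{\left(P \right)} = \frac{\left(10 - 5 P\right)^{2}}{8 P}$ ($h{\left(P \right)} = \frac{\frac{1}{8} \left(\left(-2 + P\right) \left(-5\right)\right)^{2}}{P} = \frac{\frac{1}{8} \left(10 - 5 P\right)^{2}}{P} = \frac{\left(10 - 5 P\right)^{2}}{8 P}$)
$2047499 - h{\left(-57 \right)} = 2047499 - \frac{25 \left(2 - -57\right)^{2}}{8 \left(-57\right)} = 2047499 - \frac{25}{8} \left(- \frac{1}{57}\right) \left(2 + 57\right)^{2} = 2047499 - \frac{25}{8} \left(- \frac{1}{57}\right) 59^{2} = 2047499 - \frac{25}{8} \left(- \frac{1}{57}\right) 3481 = 2047499 - - \frac{87025}{456} = 2047499 + \frac{87025}{456} = \frac{933746569}{456}$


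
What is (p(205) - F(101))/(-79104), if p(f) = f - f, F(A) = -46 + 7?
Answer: -13/26368 ≈ -0.00049302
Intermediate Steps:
F(A) = -39
p(f) = 0
(p(205) - F(101))/(-79104) = (0 - 1*(-39))/(-79104) = (0 + 39)*(-1/79104) = 39*(-1/79104) = -13/26368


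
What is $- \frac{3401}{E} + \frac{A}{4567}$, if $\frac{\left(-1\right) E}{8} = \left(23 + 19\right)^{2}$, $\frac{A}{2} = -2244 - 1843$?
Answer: $- \frac{99819121}{64449504} \approx -1.5488$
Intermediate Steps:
$A = -8174$ ($A = 2 \left(-2244 - 1843\right) = 2 \left(-4087\right) = -8174$)
$E = -14112$ ($E = - 8 \left(23 + 19\right)^{2} = - 8 \cdot 42^{2} = \left(-8\right) 1764 = -14112$)
$- \frac{3401}{E} + \frac{A}{4567} = - \frac{3401}{-14112} - \frac{8174}{4567} = \left(-3401\right) \left(- \frac{1}{14112}\right) - \frac{8174}{4567} = \frac{3401}{14112} - \frac{8174}{4567} = - \frac{99819121}{64449504}$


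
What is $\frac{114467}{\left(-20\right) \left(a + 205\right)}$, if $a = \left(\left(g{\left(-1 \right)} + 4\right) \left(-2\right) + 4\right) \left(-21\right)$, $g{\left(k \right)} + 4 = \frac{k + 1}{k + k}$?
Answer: $- \frac{114467}{2420} \approx -47.3$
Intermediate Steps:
$g{\left(k \right)} = -4 + \frac{1 + k}{2 k}$ ($g{\left(k \right)} = -4 + \frac{k + 1}{k + k} = -4 + \frac{1 + k}{2 k}$)
$a = -84$ ($a = \left(\left(\frac{1 - -7}{2 \left(-1\right)} + 4\right) \left(-2\right) + 4\right) \left(-21\right) = \left(\left(\frac{1}{2} \left(-1\right) \left(1 + 7\right) + 4\right) \left(-2\right) + 4\right) \left(-21\right) = \left(\left(\frac{1}{2} \left(-1\right) 8 + 4\right) \left(-2\right) + 4\right) \left(-21\right) = \left(\left(-4 + 4\right) \left(-2\right) + 4\right) \left(-21\right) = \left(0 \left(-2\right) + 4\right) \left(-21\right) = \left(0 + 4\right) \left(-21\right) = 4 \left(-21\right) = -84$)
$\frac{114467}{\left(-20\right) \left(a + 205\right)} = \frac{114467}{\left(-20\right) \left(-84 + 205\right)} = \frac{114467}{\left(-20\right) 121} = \frac{114467}{-2420} = 114467 \left(- \frac{1}{2420}\right) = - \frac{114467}{2420}$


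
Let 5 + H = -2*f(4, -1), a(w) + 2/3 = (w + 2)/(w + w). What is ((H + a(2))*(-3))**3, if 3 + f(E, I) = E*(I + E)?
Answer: 314432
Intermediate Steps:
a(w) = -2/3 + (2 + w)/(2*w) (a(w) = -2/3 + (w + 2)/(w + w) = -2/3 + (2 + w)/((2*w)) = -2/3 + (2 + w)*(1/(2*w)) = -2/3 + (2 + w)/(2*w))
f(E, I) = -3 + E*(E + I) (f(E, I) = -3 + E*(I + E) = -3 + E*(E + I))
H = -23 (H = -5 - 2*(-3 + 4**2 + 4*(-1)) = -5 - 2*(-3 + 16 - 4) = -5 - 2*9 = -5 - 18 = -23)
((H + a(2))*(-3))**3 = ((-23 + (1/6)*(6 - 1*2)/2)*(-3))**3 = ((-23 + (1/6)*(1/2)*(6 - 2))*(-3))**3 = ((-23 + (1/6)*(1/2)*4)*(-3))**3 = ((-23 + 1/3)*(-3))**3 = (-68/3*(-3))**3 = 68**3 = 314432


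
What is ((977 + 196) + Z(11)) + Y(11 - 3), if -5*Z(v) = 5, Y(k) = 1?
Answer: 1173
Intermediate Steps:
Z(v) = -1 (Z(v) = -1/5*5 = -1)
((977 + 196) + Z(11)) + Y(11 - 3) = ((977 + 196) - 1) + 1 = (1173 - 1) + 1 = 1172 + 1 = 1173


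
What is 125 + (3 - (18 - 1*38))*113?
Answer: 2724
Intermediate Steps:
125 + (3 - (18 - 1*38))*113 = 125 + (3 - (18 - 38))*113 = 125 + (3 - 1*(-20))*113 = 125 + (3 + 20)*113 = 125 + 23*113 = 125 + 2599 = 2724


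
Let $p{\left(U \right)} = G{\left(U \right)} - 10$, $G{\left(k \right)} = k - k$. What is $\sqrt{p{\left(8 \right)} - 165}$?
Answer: $5 i \sqrt{7} \approx 13.229 i$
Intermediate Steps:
$G{\left(k \right)} = 0$
$p{\left(U \right)} = -10$ ($p{\left(U \right)} = 0 - 10 = -10$)
$\sqrt{p{\left(8 \right)} - 165} = \sqrt{-10 - 165} = \sqrt{-175} = 5 i \sqrt{7}$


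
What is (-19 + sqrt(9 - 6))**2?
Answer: (19 - sqrt(3))**2 ≈ 298.18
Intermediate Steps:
(-19 + sqrt(9 - 6))**2 = (-19 + sqrt(3))**2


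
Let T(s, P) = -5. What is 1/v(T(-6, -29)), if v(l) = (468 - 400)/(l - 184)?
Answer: -189/68 ≈ -2.7794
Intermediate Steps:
v(l) = 68/(-184 + l)
1/v(T(-6, -29)) = 1/(68/(-184 - 5)) = 1/(68/(-189)) = 1/(68*(-1/189)) = 1/(-68/189) = -189/68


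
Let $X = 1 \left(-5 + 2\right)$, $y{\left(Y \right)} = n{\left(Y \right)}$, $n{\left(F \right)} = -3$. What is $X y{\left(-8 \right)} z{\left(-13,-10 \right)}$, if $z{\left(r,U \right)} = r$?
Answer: $-117$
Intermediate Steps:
$y{\left(Y \right)} = -3$
$X = -3$ ($X = 1 \left(-3\right) = -3$)
$X y{\left(-8 \right)} z{\left(-13,-10 \right)} = \left(-3\right) \left(-3\right) \left(-13\right) = 9 \left(-13\right) = -117$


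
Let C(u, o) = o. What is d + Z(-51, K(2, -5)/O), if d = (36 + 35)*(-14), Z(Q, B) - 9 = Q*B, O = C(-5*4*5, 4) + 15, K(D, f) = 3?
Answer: -18868/19 ≈ -993.05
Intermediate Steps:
O = 19 (O = 4 + 15 = 19)
Z(Q, B) = 9 + B*Q (Z(Q, B) = 9 + Q*B = 9 + B*Q)
d = -994 (d = 71*(-14) = -994)
d + Z(-51, K(2, -5)/O) = -994 + (9 + (3/19)*(-51)) = -994 + (9 - 153/19) = -994 + 18/19 = -18868/19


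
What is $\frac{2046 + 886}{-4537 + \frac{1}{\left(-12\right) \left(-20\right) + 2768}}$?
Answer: $- \frac{8819456}{13647295} \approx -0.64624$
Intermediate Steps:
$\frac{2046 + 886}{-4537 + \frac{1}{\left(-12\right) \left(-20\right) + 2768}} = \frac{2932}{-4537 + \frac{1}{240 + 2768}} = \frac{2932}{-4537 + \frac{1}{3008}} = \frac{2932}{- \frac{13647295}{3008}} = 2932 \left(- \frac{3008}{13647295}\right) = - \frac{8819456}{13647295}$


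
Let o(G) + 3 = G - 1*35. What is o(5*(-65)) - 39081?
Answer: -39444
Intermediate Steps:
o(G) = -38 + G (o(G) = -3 + (G - 1*35) = -3 + (G - 35) = -3 + (-35 + G) = -38 + G)
o(5*(-65)) - 39081 = (-38 + 5*(-65)) - 39081 = (-38 - 325) - 39081 = -363 - 39081 = -39444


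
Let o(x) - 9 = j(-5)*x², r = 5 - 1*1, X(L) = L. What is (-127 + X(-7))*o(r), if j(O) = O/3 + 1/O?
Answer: 41942/15 ≈ 2796.1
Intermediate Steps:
r = 4 (r = 5 - 1 = 4)
j(O) = 1/O + O/3 (j(O) = O*(⅓) + 1/O = O/3 + 1/O = 1/O + O/3)
o(x) = 9 - 28*x²/15 (o(x) = 9 + (1/(-5) + (⅓)*(-5))*x² = 9 + (-⅕ - 5/3)*x² = 9 - 28*x²/15)
(-127 + X(-7))*o(r) = (-127 - 7)*(9 - 28/15*4²) = -134*(9 - 28/15*16) = -134*(9 - 448/15) = -134*(-313/15) = 41942/15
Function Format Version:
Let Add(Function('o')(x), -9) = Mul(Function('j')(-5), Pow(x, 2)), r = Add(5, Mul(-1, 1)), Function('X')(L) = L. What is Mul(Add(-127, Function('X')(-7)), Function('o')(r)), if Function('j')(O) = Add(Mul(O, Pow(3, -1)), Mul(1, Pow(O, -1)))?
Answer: Rational(41942, 15) ≈ 2796.1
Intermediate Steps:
r = 4 (r = Add(5, -1) = 4)
Function('j')(O) = Add(Pow(O, -1), Mul(Rational(1, 3), O)) (Function('j')(O) = Add(Mul(O, Rational(1, 3)), Pow(O, -1)) = Add(Mul(Rational(1, 3), O), Pow(O, -1)) = Add(Pow(O, -1), Mul(Rational(1, 3), O)))
Function('o')(x) = Add(9, Mul(Rational(-28, 15), Pow(x, 2))) (Function('o')(x) = Add(9, Mul(Add(Pow(-5, -1), Mul(Rational(1, 3), -5)), Pow(x, 2))) = Add(9, Mul(Add(Rational(-1, 5), Rational(-5, 3)), Pow(x, 2))) = Add(9, Mul(Rational(-28, 15), Pow(x, 2))))
Mul(Add(-127, Function('X')(-7)), Function('o')(r)) = Mul(Add(-127, -7), Add(9, Mul(Rational(-28, 15), Pow(4, 2)))) = Mul(-134, Add(9, Mul(Rational(-28, 15), 16))) = Mul(-134, Add(9, Rational(-448, 15))) = Mul(-134, Rational(-313, 15)) = Rational(41942, 15)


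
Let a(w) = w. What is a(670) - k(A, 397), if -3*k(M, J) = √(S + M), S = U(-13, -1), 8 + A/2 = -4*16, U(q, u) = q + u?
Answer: 670 + I*√158/3 ≈ 670.0 + 4.1899*I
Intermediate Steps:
A = -144 (A = -16 + 2*(-4*16) = -16 + 2*(-64) = -16 - 128 = -144)
S = -14 (S = -13 - 1 = -14)
k(M, J) = -√(-14 + M)/3
a(670) - k(A, 397) = 670 - (-1)*√(-14 - 144)/3 = 670 - (-1)*√(-158)/3 = 670 - (-1)*I*√158/3 = 670 + I*√158/3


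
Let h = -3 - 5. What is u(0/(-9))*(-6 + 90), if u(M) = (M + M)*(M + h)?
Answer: 0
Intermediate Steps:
h = -8
u(M) = 2*M*(-8 + M) (u(M) = (M + M)*(M - 8) = (2*M)*(-8 + M) = 2*M*(-8 + M))
u(0/(-9))*(-6 + 90) = (2*(0/(-9))*(-8 + 0/(-9)))*(-6 + 90) = (2*(0*(-⅑))*(-8 + 0*(-⅑)))*84 = (2*0*(-8 + 0))*84 = (2*0*(-8))*84 = 0*84 = 0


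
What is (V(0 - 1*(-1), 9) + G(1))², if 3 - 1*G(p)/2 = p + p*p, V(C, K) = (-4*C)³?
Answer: 3844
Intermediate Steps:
V(C, K) = -64*C³
G(p) = 6 - 2*p - 2*p² (G(p) = 6 - 2*(p + p*p) = 6 - 2*(p + p²) = 6 + (-2*p - 2*p²) = 6 - 2*p - 2*p²)
(V(0 - 1*(-1), 9) + G(1))² = (-64*(0 - 1*(-1))³ + (6 - 2*1 - 2*1²))² = (-64*(0 + 1)³ + (6 - 2 - 2*1))² = (-64*1³ + (6 - 2 - 2))² = (-64*1 + 2)² = (-64 + 2)² = (-62)² = 3844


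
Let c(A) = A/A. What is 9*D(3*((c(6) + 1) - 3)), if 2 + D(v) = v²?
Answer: 63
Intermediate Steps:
c(A) = 1
D(v) = -2 + v²
9*D(3*((c(6) + 1) - 3)) = 9*(-2 + (3*((1 + 1) - 3))²) = 9*(-2 + (3*(2 - 3))²) = 9*(-2 + (3*(-1))²) = 9*(-2 + (-3)²) = 9*(-2 + 9) = 9*7 = 63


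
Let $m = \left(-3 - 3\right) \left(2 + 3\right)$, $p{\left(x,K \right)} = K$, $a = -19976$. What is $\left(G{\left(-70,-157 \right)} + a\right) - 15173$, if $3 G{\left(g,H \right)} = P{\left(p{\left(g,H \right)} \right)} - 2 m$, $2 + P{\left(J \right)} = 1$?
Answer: $- \frac{105388}{3} \approx -35129.0$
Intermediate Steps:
$P{\left(J \right)} = -1$ ($P{\left(J \right)} = -2 + 1 = -1$)
$m = -30$ ($m = \left(-3 - 3\right) 5 = \left(-6\right) 5 = -30$)
$G{\left(g,H \right)} = \frac{59}{3}$ ($G{\left(g,H \right)} = \frac{-1 - -60}{3} = \frac{-1 + 60}{3} = \frac{1}{3} \cdot 59 = \frac{59}{3}$)
$\left(G{\left(-70,-157 \right)} + a\right) - 15173 = \left(\frac{59}{3} - 19976\right) - 15173 = - \frac{59869}{3} - 15173 = - \frac{105388}{3}$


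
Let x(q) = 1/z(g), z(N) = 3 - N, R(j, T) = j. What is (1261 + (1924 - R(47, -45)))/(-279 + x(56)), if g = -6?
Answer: -14121/1255 ≈ -11.252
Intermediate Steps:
x(q) = 1/9 (x(q) = 1/(3 - 1*(-6)) = 1/(3 + 6) = 1/9)
(1261 + (1924 - R(47, -45)))/(-279 + x(56)) = (1261 + (1924 - 1*47))/(-279 + 1/9) = (1261 + (1924 - 47))/(-2510/9) = (1261 + 1877)*(-9/2510) = 3138*(-9/2510) = -14121/1255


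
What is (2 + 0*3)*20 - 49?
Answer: -9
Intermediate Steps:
(2 + 0*3)*20 - 49 = (2 + 0)*20 - 49 = 2*20 - 49 = 40 - 49 = -9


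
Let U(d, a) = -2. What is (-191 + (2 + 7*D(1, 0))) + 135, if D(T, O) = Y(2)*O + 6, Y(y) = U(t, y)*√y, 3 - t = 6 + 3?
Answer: -12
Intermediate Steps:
t = -6 (t = 3 - (6 + 3) = 3 - 1*9 = 3 - 9 = -6)
Y(y) = -2*√y
D(T, O) = 6 - 2*O*√2 (D(T, O) = (-2*√2)*O + 6 = -2*O*√2 + 6 = 6 - 2*O*√2)
(-191 + (2 + 7*D(1, 0))) + 135 = (-191 + (2 + 7*(6 - 2*0*√2))) + 135 = (-191 + (2 + 7*(6 + 0))) + 135 = (-191 + (2 + 7*6)) + 135 = (-191 + (2 + 42)) + 135 = (-191 + 44) + 135 = -147 + 135 = -12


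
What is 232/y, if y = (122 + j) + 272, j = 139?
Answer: 232/533 ≈ 0.43527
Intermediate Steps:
y = 533 (y = (122 + 139) + 272 = 261 + 272 = 533)
232/y = 232/533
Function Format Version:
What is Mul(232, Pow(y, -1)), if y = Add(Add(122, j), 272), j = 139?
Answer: Rational(232, 533) ≈ 0.43527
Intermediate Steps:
y = 533 (y = Add(Add(122, 139), 272) = Add(261, 272) = 533)
Mul(232, Pow(y, -1)) = Mul(232, Pow(533, -1)) = Mul(232, Rational(1, 533)) = Rational(232, 533)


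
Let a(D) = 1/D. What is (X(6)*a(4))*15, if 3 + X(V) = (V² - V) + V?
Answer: 495/4 ≈ 123.75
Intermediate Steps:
X(V) = -3 + V² (X(V) = -3 + ((V² - V) + V) = -3 + V²)
(X(6)*a(4))*15 = ((-3 + 6²)/4)*15 = ((-3 + 36)*(¼))*15 = (33*(¼))*15 = (33/4)*15 = 495/4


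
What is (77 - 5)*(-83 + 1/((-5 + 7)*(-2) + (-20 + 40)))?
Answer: -11943/2 ≈ -5971.5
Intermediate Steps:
(77 - 5)*(-83 + 1/((-5 + 7)*(-2) + (-20 + 40))) = 72*(-83 + 1/(2*(-2) + 20)) = 72*(-83 + 1/(-4 + 20)) = 72*(-83 + 1/16) = 72*(-1327/16) = -11943/2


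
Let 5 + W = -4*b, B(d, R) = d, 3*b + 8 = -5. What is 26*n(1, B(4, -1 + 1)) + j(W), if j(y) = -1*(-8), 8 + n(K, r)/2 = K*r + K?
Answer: -148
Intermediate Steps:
b = -13/3 (b = -8/3 + (1/3)*(-5) = -8/3 - 5/3 = -13/3 ≈ -4.3333)
n(K, r) = -16 + 2*K + 2*K*r (n(K, r) = -16 + 2*(K*r + K) = -16 + 2*(K + K*r) = -16 + (2*K + 2*K*r) = -16 + 2*K + 2*K*r)
W = 37/3 (W = -5 - 4*(-13/3) = -5 + 52/3 = 37/3 ≈ 12.333)
j(y) = 8
26*n(1, B(4, -1 + 1)) + j(W) = 26*(-16 + 2*1 + 2*1*4) + 8 = 26*(-16 + 2 + 8) + 8 = 26*(-6) + 8 = -156 + 8 = -148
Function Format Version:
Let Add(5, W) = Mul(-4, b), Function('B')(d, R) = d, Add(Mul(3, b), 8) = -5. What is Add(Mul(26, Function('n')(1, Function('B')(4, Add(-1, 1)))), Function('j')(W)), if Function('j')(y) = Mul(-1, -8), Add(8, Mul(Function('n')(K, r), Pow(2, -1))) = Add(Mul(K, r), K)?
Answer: -148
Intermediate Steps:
b = Rational(-13, 3) (b = Add(Rational(-8, 3), Mul(Rational(1, 3), -5)) = Add(Rational(-8, 3), Rational(-5, 3)) = Rational(-13, 3) ≈ -4.3333)
Function('n')(K, r) = Add(-16, Mul(2, K), Mul(2, K, r)) (Function('n')(K, r) = Add(-16, Mul(2, Add(Mul(K, r), K))) = Add(-16, Mul(2, Add(K, Mul(K, r)))) = Add(-16, Add(Mul(2, K), Mul(2, K, r))) = Add(-16, Mul(2, K), Mul(2, K, r)))
W = Rational(37, 3) (W = Add(-5, Mul(-4, Rational(-13, 3))) = Add(-5, Rational(52, 3)) = Rational(37, 3) ≈ 12.333)
Function('j')(y) = 8
Add(Mul(26, Function('n')(1, Function('B')(4, Add(-1, 1)))), Function('j')(W)) = Add(Mul(26, Add(-16, Mul(2, 1), Mul(2, 1, 4))), 8) = Add(Mul(26, Add(-16, 2, 8)), 8) = Add(Mul(26, -6), 8) = Add(-156, 8) = -148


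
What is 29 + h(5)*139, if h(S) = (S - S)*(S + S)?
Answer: 29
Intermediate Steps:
h(S) = 0 (h(S) = 0*(2*S) = 0)
29 + h(5)*139 = 29 + 0*139 = 29 + 0 = 29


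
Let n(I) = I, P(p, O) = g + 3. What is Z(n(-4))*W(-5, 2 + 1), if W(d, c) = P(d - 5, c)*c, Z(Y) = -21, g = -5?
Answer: 126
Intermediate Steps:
P(p, O) = -2 (P(p, O) = -5 + 3 = -2)
W(d, c) = -2*c
Z(n(-4))*W(-5, 2 + 1) = -(-42)*(2 + 1) = -(-42)*3 = -21*(-6) = 126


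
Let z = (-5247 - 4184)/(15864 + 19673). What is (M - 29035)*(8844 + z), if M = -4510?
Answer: -10542515790365/35537 ≈ -2.9666e+8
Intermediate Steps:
z = -9431/35537 ≈ -0.26539
(M - 29035)*(8844 + z) = (-4510 - 29035)*(8844 - 9431/35537) = -33545*314279797/35537 = -10542515790365/35537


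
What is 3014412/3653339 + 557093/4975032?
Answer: 17032045744711/18175478431848 ≈ 0.93709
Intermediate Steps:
3014412/3653339 + 557093/4975032 = 17032045744711/18175478431848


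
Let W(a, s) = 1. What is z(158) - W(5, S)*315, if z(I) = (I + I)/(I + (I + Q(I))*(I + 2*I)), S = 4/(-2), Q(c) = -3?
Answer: -73394/233 ≈ -315.00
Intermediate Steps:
S = -2 (S = 4*(-½) = -2)
z(I) = 2*I/(I + 3*I*(-3 + I)) (z(I) = (I + I)/(I + (I - 3)*(I + 2*I)) = (2*I)/(I + (-3 + I)*(3*I)) = (2*I)/(I + 3*I*(-3 + I)) = 2*I/(I + 3*I*(-3 + I)))
z(158) - W(5, S)*315 = 2/(-8 + 3*158) - 315 = 2/(-8 + 474) - 1*315 = 2/466 - 315 = 2*(1/466) - 315 = 1/233 - 315 = -73394/233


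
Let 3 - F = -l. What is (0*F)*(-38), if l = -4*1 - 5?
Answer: 0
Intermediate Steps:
l = -9 (l = -4 - 5 = -9)
F = -6 (F = 3 - (-1)*(-9) = 3 - 1*9 = 3 - 9 = -6)
(0*F)*(-38) = (0*(-6))*(-38) = 0*(-38) = 0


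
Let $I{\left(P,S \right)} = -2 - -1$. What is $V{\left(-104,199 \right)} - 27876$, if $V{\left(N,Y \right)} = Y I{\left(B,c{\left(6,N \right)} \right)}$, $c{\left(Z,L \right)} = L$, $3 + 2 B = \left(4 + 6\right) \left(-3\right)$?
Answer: $-28075$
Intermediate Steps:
$B = - \frac{33}{2}$ ($B = - \frac{3}{2} + \frac{\left(4 + 6\right) \left(-3\right)}{2} = - \frac{3}{2} + \frac{10 \left(-3\right)}{2} = - \frac{3}{2} + \frac{1}{2} \left(-30\right) = - \frac{3}{2} - 15 = - \frac{33}{2} \approx -16.5$)
$I{\left(P,S \right)} = -1$ ($I{\left(P,S \right)} = -2 + 1 = -1$)
$V{\left(N,Y \right)} = - Y$ ($V{\left(N,Y \right)} = Y \left(-1\right) = - Y$)
$V{\left(-104,199 \right)} - 27876 = \left(-1\right) 199 - 27876 = -199 - 27876 = -28075$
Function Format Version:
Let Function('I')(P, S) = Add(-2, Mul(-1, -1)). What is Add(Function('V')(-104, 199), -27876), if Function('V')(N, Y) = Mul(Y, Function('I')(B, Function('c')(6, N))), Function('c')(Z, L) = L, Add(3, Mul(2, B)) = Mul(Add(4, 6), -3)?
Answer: -28075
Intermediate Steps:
B = Rational(-33, 2) (B = Add(Rational(-3, 2), Mul(Rational(1, 2), Mul(Add(4, 6), -3))) = Add(Rational(-3, 2), Mul(Rational(1, 2), Mul(10, -3))) = Add(Rational(-3, 2), Mul(Rational(1, 2), -30)) = Add(Rational(-3, 2), -15) = Rational(-33, 2) ≈ -16.500)
Function('I')(P, S) = -1 (Function('I')(P, S) = Add(-2, 1) = -1)
Function('V')(N, Y) = Mul(-1, Y) (Function('V')(N, Y) = Mul(Y, -1) = Mul(-1, Y))
Add(Function('V')(-104, 199), -27876) = Add(Mul(-1, 199), -27876) = Add(-199, -27876) = -28075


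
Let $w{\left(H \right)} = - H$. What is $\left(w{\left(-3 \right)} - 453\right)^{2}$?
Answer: $202500$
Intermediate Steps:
$\left(w{\left(-3 \right)} - 453\right)^{2} = \left(\left(-1\right) \left(-3\right) - 453\right)^{2} = \left(3 - 453\right)^{2} = \left(-450\right)^{2} = 202500$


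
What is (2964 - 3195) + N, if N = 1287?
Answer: 1056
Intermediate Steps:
(2964 - 3195) + N = (2964 - 3195) + 1287 = -231 + 1287 = 1056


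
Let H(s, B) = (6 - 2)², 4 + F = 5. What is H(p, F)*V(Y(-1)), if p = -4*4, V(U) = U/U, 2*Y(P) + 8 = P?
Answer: 16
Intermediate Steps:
Y(P) = -4 + P/2
V(U) = 1
F = 1 (F = -4 + 5 = 1)
p = -16
H(s, B) = 16 (H(s, B) = 4² = 16)
H(p, F)*V(Y(-1)) = 16*1 = 16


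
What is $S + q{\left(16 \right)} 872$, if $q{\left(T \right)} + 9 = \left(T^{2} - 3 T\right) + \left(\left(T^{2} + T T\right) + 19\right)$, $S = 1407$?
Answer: $637967$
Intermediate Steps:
$q{\left(T \right)} = 10 - 3 T + 3 T^{2}$ ($q{\left(T \right)} = -9 + \left(\left(T^{2} - 3 T\right) + \left(\left(T^{2} + T T\right) + 19\right)\right) = -9 + \left(\left(T^{2} - 3 T\right) + \left(\left(T^{2} + T^{2}\right) + 19\right)\right) = -9 + \left(\left(T^{2} - 3 T\right) + \left(2 T^{2} + 19\right)\right) = -9 + \left(\left(T^{2} - 3 T\right) + \left(19 + 2 T^{2}\right)\right) = -9 + \left(19 - 3 T + 3 T^{2}\right) = 10 - 3 T + 3 T^{2}$)
$S + q{\left(16 \right)} 872 = 1407 + \left(10 - 48 + 3 \cdot 16^{2}\right) 872 = 1407 + \left(10 - 48 + 3 \cdot 256\right) 872 = 1407 + \left(10 - 48 + 768\right) 872 = 1407 + 730 \cdot 872 = 1407 + 636560 = 637967$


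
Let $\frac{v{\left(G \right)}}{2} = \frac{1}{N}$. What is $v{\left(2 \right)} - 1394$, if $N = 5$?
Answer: $- \frac{6968}{5} \approx -1393.6$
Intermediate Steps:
$v{\left(G \right)} = \frac{2}{5}$
$v{\left(2 \right)} - 1394 = \frac{2}{5} - 1394 = - \frac{6968}{5}$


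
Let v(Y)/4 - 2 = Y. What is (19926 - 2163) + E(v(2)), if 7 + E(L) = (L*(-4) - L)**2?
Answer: 24156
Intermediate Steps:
v(Y) = 8 + 4*Y
E(L) = -7 + 25*L**2 (E(L) = -7 + (L*(-4) - L)**2 = -7 + (-4*L - L)**2 = -7 + (-5*L)**2 = -7 + 25*L**2)
(19926 - 2163) + E(v(2)) = (19926 - 2163) + (-7 + 25*(8 + 4*2)**2) = 17763 + (-7 + 25*(8 + 8)**2) = 17763 + (-7 + 25*16**2) = 17763 + (-7 + 25*256) = 17763 + (-7 + 6400) = 17763 + 6393 = 24156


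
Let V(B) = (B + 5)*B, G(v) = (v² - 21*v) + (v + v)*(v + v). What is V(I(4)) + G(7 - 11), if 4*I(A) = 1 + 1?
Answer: 667/4 ≈ 166.75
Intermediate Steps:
I(A) = ½ (I(A) = (1 + 1)/4 = (¼)*2 = ½)
G(v) = -21*v + 5*v² (G(v) = (v² - 21*v) + (2*v)*(2*v) = (v² - 21*v) + 4*v² = -21*v + 5*v²)
V(B) = B*(5 + B) (V(B) = (5 + B)*B = B*(5 + B))
V(I(4)) + G(7 - 11) = (5 + ½)/2 + (7 - 11)*(-21 + 5*(7 - 11)) = (½)*(11/2) - 4*(-21 + 5*(-4)) = 11/4 - 4*(-21 - 20) = 11/4 - 4*(-41) = 11/4 + 164 = 667/4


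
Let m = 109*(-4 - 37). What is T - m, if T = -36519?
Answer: -32050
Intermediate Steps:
m = -4469 (m = 109*(-41) = -4469)
T - m = -36519 - 1*(-4469) = -36519 + 4469 = -32050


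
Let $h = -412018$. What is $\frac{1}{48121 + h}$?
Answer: $- \frac{1}{363897} \approx -2.748 \cdot 10^{-6}$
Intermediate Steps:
$\frac{1}{48121 + h} = \frac{1}{48121 - 412018} = \frac{1}{-363897} = - \frac{1}{363897}$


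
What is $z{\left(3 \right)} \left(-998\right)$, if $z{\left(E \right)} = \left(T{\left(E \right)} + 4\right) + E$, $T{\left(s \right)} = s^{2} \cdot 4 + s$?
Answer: $-45908$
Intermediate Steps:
$T{\left(s \right)} = s + 4 s^{2}$ ($T{\left(s \right)} = 4 s^{2} + s = s + 4 s^{2}$)
$z{\left(E \right)} = 4 + E + E \left(1 + 4 E\right)$ ($z{\left(E \right)} = \left(E \left(1 + 4 E\right) + 4\right) + E = \left(4 + E \left(1 + 4 E\right)\right) + E = 4 + E + E \left(1 + 4 E\right)$)
$z{\left(3 \right)} \left(-998\right) = \left(4 + 3 + 3 \left(1 + 4 \cdot 3\right)\right) \left(-998\right) = \left(4 + 3 + 3 \left(1 + 12\right)\right) \left(-998\right) = \left(4 + 3 + 3 \cdot 13\right) \left(-998\right) = \left(4 + 3 + 39\right) \left(-998\right) = 46 \left(-998\right) = -45908$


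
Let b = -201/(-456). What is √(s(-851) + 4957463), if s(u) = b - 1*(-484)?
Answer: 13*√169450322/76 ≈ 2226.6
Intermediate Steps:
b = 67/152 (b = -201*(-1/456) = 67/152 ≈ 0.44079)
s(u) = 73635/152 (s(u) = 67/152 - 1*(-484) = 67/152 + 484 = 73635/152)
√(s(-851) + 4957463) = √(73635/152 + 4957463) = √(753608011/152) = 13*√169450322/76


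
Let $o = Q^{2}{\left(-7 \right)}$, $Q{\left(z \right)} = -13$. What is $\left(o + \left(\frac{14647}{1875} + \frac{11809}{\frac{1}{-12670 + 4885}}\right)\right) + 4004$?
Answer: $- \frac{172366657853}{1875} \approx -9.1929 \cdot 10^{7}$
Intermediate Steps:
$o = 169$ ($o = \left(-13\right)^{2} = 169$)
$\left(o + \left(\frac{14647}{1875} + \frac{11809}{\frac{1}{-12670 + 4885}}\right)\right) + 4004 = \left(169 + \left(\frac{14647}{1875} + \frac{11809}{\frac{1}{-12670 + 4885}}\right)\right) + 4004 = \left(169 + \left(14647 \cdot \frac{1}{1875} + \frac{11809}{\frac{1}{-7785}}\right)\right) + 4004 = \left(169 + \left(\frac{14647}{1875} + \frac{11809}{- \frac{1}{7785}}\right)\right) + 4004 = \left(169 + \left(\frac{14647}{1875} + 11809 \left(-7785\right)\right)\right) + 4004 = \left(169 + \left(\frac{14647}{1875} - 91933065\right)\right) + 4004 = \left(169 - \frac{172374482228}{1875}\right) + 4004 = - \frac{172374165353}{1875} + 4004 = - \frac{172366657853}{1875}$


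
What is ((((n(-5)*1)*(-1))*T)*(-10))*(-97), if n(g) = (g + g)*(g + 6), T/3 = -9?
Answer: -261900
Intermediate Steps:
T = -27 (T = 3*(-9) = -27)
n(g) = 2*g*(6 + g) (n(g) = (2*g)*(6 + g) = 2*g*(6 + g))
((((n(-5)*1)*(-1))*T)*(-10))*(-97) = (((((2*(-5)*(6 - 5))*1)*(-1))*(-27))*(-10))*(-97) = (((((2*(-5)*1)*1)*(-1))*(-27))*(-10))*(-97) = (((-10*1*(-1))*(-27))*(-10))*(-97) = ((-10*(-1)*(-27))*(-10))*(-97) = ((10*(-27))*(-10))*(-97) = -270*(-10)*(-97) = 2700*(-97) = -261900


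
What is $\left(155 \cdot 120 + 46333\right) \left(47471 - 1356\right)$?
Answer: $2994385295$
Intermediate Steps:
$\left(155 \cdot 120 + 46333\right) \left(47471 - 1356\right) = \left(18600 + 46333\right) 46115 = 64933 \cdot 46115 = 2994385295$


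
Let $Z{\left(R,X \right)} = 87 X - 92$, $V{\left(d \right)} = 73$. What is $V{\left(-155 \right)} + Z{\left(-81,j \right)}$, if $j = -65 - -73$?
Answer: $677$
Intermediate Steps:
$j = 8$ ($j = -65 + 73 = 8$)
$Z{\left(R,X \right)} = -92 + 87 X$
$V{\left(-155 \right)} + Z{\left(-81,j \right)} = 73 + \left(-92 + 87 \cdot 8\right) = 73 + \left(-92 + 696\right) = 73 + 604 = 677$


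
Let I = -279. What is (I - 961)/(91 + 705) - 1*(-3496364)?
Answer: 695776126/199 ≈ 3.4964e+6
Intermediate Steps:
(I - 961)/(91 + 705) - 1*(-3496364) = (-279 - 961)/(91 + 705) - 1*(-3496364) = -1240/796 + 3496364 = -1240*1/796 + 3496364 = -310/199 + 3496364 = 695776126/199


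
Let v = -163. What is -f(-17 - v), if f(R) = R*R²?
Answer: -3112136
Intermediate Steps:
f(R) = R³
-f(-17 - v) = -(-17 - 1*(-163))³ = -(-17 + 163)³ = -1*146³ = -1*3112136 = -3112136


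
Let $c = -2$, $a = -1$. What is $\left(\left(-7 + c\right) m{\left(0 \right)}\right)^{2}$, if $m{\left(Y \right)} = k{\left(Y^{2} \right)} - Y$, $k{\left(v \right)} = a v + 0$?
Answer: $0$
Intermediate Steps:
$k{\left(v \right)} = - v$ ($k{\left(v \right)} = - v + 0 = - v$)
$m{\left(Y \right)} = - Y - Y^{2}$ ($m{\left(Y \right)} = - Y^{2} - Y = - Y - Y^{2}$)
$\left(\left(-7 + c\right) m{\left(0 \right)}\right)^{2} = \left(\left(-7 - 2\right) 0 \left(-1 - 0\right)\right)^{2} = \left(- 9 \cdot 0 \left(-1 + 0\right)\right)^{2} = \left(- 9 \cdot 0 \left(-1\right)\right)^{2} = \left(\left(-9\right) 0\right)^{2} = 0^{2} = 0$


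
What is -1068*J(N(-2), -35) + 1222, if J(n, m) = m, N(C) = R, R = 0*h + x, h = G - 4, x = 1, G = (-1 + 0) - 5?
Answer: 38602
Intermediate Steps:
G = -6 (G = -1 - 5 = -6)
h = -10 (h = -6 - 4 = -10)
R = 1 (R = 0*(-10) + 1 = 0 + 1 = 1)
N(C) = 1
-1068*J(N(-2), -35) + 1222 = -1068*(-35) + 1222 = 37380 + 1222 = 38602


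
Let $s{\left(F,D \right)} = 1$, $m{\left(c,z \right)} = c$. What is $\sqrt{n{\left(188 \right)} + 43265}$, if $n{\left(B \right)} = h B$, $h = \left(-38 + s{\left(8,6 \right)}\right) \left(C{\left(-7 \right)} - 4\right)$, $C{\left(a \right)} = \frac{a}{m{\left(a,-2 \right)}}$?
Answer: $\sqrt{64133} \approx 253.24$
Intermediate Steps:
$C{\left(a \right)} = 1$ ($C{\left(a \right)} = \frac{a}{a} = 1$)
$h = 111$ ($h = \left(-38 + 1\right) \left(1 - 4\right) = \left(-37\right) \left(-3\right) = 111$)
$n{\left(B \right)} = 111 B$
$\sqrt{n{\left(188 \right)} + 43265} = \sqrt{111 \cdot 188 + 43265} = \sqrt{20868 + 43265} = \sqrt{64133}$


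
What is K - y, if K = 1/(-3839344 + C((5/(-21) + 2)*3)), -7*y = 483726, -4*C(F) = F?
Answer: 52001352338498/752511683 ≈ 69104.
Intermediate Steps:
C(F) = -F/4
y = -483726/7 (y = -⅐*483726 = -483726/7 ≈ -69104.)
K = -28/107501669 (K = 1/(-3839344 - (5/(-21) + 2)*3/4) = 1/(-3839344 - (5*(-1/21) + 2)*3/4) = 1/(-3839344 - (-5/21 + 2)*3/4) = 1/(-3839344 - 37*3/84) = 1/(-3839344 - ¼*37/7) = 1/(-3839344 - 37/28) = 1/(-107501669/28) = -28/107501669 ≈ -2.6046e-7)
K - y = -28/107501669 - 1*(-483726/7) = -28/107501669 + 483726/7 = 52001352338498/752511683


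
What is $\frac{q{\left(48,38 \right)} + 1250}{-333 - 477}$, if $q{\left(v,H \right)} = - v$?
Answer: $- \frac{601}{405} \approx -1.484$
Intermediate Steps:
$\frac{q{\left(48,38 \right)} + 1250}{-333 - 477} = \frac{\left(-1\right) 48 + 1250}{-333 - 477} = \frac{-48 + 1250}{-810} = 1202 \left(- \frac{1}{810}\right) = - \frac{601}{405}$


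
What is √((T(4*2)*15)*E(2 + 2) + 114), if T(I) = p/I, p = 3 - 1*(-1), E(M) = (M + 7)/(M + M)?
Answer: 3*√221/4 ≈ 11.150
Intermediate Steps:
E(M) = (7 + M)/(2*M) (E(M) = (7 + M)/((2*M)) = (7 + M)*(1/(2*M)) = (7 + M)/(2*M))
p = 4 (p = 3 + 1 = 4)
T(I) = 4/I
√((T(4*2)*15)*E(2 + 2) + 114) = √(((4/((4*2)))*15)*((7 + (2 + 2))/(2*(2 + 2))) + 114) = √(((4/8)*15)*((½)*(7 + 4)/4) + 114) = √(((4*(⅛))*15)*((½)*(¼)*11) + 114) = √(((½)*15)*(11/8) + 114) = √((15/2)*(11/8) + 114) = √(165/16 + 114) = √(1989/16) = 3*√221/4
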